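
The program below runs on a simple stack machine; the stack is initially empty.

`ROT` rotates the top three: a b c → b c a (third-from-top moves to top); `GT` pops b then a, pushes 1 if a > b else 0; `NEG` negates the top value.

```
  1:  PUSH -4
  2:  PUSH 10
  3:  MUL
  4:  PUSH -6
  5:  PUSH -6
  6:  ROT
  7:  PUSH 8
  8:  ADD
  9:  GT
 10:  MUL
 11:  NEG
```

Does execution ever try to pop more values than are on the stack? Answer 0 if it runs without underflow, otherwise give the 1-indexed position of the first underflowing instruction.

0

PUSH -4  [-4]
PUSH 10  [-4, 10]
MUL      [-40]
PUSH -6  [-40, -6]
PUSH -6  [-40, -6, -6]
ROT      [-6, -6, -40]
PUSH 8   [-6, -6, -40, 8]
ADD      [-6, -6, -32]
GT       [-6, 1]
MUL      [-6]
NEG      [6]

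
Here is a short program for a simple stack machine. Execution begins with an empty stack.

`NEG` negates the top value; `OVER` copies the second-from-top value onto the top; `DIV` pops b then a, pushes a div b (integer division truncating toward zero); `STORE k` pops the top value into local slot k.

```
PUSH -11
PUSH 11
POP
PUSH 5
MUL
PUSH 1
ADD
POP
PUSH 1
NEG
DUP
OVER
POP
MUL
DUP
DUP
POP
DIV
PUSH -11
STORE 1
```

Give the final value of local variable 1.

-11

PUSH -11 → [-11]
PUSH 11  → [-11, 11]
POP      → [-11]
PUSH 5   → [-11, 5]
MUL      → [-55]
PUSH 1   → [-55, 1]
ADD      → [-54]
POP      → []
PUSH 1   → [1]
NEG      → [-1]
DUP      → [-1, -1]
OVER     → [-1, -1, -1]
POP      → [-1, -1]
MUL      → [1]
DUP      → [1, 1]
DUP      → [1, 1, 1]
POP      → [1, 1]
DIV      → [1]
PUSH -11 → [1, -11]
STORE 1  → [1]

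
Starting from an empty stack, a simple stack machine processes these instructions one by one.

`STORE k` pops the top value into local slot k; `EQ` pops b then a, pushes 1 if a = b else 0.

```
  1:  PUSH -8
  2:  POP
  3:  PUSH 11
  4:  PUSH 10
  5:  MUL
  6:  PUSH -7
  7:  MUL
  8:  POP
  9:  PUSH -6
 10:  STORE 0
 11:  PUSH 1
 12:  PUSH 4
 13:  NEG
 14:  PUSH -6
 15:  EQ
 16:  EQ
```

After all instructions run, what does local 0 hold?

PUSH -8 -> [-8]
POP     -> []
PUSH 11 -> [11]
PUSH 10 -> [11, 10]
MUL     -> [110]
PUSH -7 -> [110, -7]
MUL     -> [-770]
POP     -> []
PUSH -6 -> [-6]
STORE 0 -> []
PUSH 1  -> [1]
PUSH 4  -> [1, 4]
NEG     -> [1, -4]
PUSH -6 -> [1, -4, -6]
EQ      -> [1, 0]
EQ      -> [0]

-6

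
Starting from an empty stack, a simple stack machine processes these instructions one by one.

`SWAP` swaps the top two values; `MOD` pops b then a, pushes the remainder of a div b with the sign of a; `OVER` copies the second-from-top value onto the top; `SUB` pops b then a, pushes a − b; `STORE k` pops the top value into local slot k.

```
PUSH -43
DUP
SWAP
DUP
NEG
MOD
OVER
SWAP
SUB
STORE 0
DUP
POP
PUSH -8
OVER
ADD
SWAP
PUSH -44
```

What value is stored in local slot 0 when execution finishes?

-43

PUSH -43 -> [-43]
DUP      -> [-43, -43]
SWAP     -> [-43, -43]
DUP      -> [-43, -43, -43]
NEG      -> [-43, -43, 43]
MOD      -> [-43, 0]
OVER     -> [-43, 0, -43]
SWAP     -> [-43, -43, 0]
SUB      -> [-43, -43]
STORE 0  -> [-43]
DUP      -> [-43, -43]
POP      -> [-43]
PUSH -8  -> [-43, -8]
OVER     -> [-43, -8, -43]
ADD      -> [-43, -51]
SWAP     -> [-51, -43]
PUSH -44 -> [-51, -43, -44]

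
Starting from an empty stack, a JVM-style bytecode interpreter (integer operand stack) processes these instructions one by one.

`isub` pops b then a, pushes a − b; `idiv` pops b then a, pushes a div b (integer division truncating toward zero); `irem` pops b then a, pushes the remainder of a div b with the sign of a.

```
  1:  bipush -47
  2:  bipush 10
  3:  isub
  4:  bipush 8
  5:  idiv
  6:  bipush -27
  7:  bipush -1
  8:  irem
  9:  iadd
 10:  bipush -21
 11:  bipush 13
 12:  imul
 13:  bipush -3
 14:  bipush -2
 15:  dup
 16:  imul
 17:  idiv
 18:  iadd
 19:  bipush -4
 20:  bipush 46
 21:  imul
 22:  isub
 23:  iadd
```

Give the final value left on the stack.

-96

bipush -47 → -47
bipush 10  → -47 10
isub       → -57
bipush 8   → -57 8
idiv       → -7
bipush -27 → -7 -27
bipush -1  → -7 -27 -1
irem       → -7 0
iadd       → -7
bipush -21 → -7 -21
bipush 13  → -7 -21 13
imul       → -7 -273
bipush -3  → -7 -273 -3
bipush -2  → -7 -273 -3 -2
dup        → -7 -273 -3 -2 -2
imul       → -7 -273 -3 4
idiv       → -7 -273 0
iadd       → -7 -273
bipush -4  → -7 -273 -4
bipush 46  → -7 -273 -4 46
imul       → -7 -273 -184
isub       → -7 -89
iadd       → -96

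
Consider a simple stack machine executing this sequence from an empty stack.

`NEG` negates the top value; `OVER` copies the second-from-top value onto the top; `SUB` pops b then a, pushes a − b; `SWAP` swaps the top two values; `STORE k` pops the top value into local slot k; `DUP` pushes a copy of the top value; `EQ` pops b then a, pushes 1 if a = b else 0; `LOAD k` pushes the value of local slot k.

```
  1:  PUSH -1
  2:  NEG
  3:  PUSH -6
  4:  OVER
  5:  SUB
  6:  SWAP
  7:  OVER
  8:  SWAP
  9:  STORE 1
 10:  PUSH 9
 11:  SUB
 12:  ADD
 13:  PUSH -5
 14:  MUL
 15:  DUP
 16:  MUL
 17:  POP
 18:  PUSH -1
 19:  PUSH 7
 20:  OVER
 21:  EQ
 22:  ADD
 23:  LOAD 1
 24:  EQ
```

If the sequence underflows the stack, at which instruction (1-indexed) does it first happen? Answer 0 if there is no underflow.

0

PUSH -1  -1
NEG      1
PUSH -6  1 -6
OVER     1 -6 1
SUB      1 -7
SWAP     -7 1
OVER     -7 1 -7
SWAP     -7 -7 1
STORE 1  -7 -7
PUSH 9   -7 -7 9
SUB      -7 -16
ADD      -23
PUSH -5  -23 -5
MUL      115
DUP      115 115
MUL      13225
POP      (empty)
PUSH -1  -1
PUSH 7   -1 7
OVER     -1 7 -1
EQ       -1 0
ADD      -1
LOAD 1   -1 1
EQ       0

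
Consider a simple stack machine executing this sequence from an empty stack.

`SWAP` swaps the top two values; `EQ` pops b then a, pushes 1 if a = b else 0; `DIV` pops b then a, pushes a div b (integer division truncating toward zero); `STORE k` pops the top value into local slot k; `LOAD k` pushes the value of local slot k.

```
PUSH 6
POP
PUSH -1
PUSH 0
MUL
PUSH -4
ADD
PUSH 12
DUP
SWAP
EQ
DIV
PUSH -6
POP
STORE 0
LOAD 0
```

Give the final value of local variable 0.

PUSH 6   [6]
POP      []
PUSH -1  [-1]
PUSH 0   [-1, 0]
MUL      [0]
PUSH -4  [0, -4]
ADD      [-4]
PUSH 12  [-4, 12]
DUP      [-4, 12, 12]
SWAP     [-4, 12, 12]
EQ       [-4, 1]
DIV      [-4]
PUSH -6  [-4, -6]
POP      [-4]
STORE 0  []
LOAD 0   [-4]

-4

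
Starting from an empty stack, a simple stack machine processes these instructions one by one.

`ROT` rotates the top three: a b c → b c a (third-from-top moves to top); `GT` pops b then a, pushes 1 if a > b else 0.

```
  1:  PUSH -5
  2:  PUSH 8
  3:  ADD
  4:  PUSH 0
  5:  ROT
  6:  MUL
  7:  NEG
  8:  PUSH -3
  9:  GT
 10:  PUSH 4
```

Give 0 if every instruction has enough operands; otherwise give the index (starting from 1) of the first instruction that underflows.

5

PUSH -5 : [-5]
PUSH 8  : [-5, 8]
ADD     : [3]
PUSH 0  : [3, 0]
ROT  — needs 3 operands, stack has 2 → underflow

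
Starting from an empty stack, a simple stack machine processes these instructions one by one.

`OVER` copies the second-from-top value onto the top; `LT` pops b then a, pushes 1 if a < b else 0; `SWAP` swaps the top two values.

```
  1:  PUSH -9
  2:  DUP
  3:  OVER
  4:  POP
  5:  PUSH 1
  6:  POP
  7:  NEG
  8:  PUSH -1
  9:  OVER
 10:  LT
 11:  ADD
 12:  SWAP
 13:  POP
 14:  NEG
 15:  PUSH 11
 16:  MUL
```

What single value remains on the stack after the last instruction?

PUSH -9  -9
DUP      -9 -9
OVER     -9 -9 -9
POP      -9 -9
PUSH 1   -9 -9 1
POP      -9 -9
NEG      -9 9
PUSH -1  -9 9 -1
OVER     -9 9 -1 9
LT       -9 9 1
ADD      -9 10
SWAP     10 -9
POP      10
NEG      -10
PUSH 11  -10 11
MUL      -110

-110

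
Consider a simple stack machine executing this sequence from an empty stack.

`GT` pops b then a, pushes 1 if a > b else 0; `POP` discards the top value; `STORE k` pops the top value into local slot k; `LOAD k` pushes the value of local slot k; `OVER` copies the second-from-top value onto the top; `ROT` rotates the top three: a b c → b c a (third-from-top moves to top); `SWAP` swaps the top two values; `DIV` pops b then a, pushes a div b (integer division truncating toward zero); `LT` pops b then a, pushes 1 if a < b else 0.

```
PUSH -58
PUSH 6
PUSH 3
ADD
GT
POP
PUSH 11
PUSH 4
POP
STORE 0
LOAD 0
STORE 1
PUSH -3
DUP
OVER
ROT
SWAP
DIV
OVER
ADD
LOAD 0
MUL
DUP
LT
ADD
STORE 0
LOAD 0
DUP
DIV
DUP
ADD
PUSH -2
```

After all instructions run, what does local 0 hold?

-3

PUSH -58 -> -58
PUSH 6   -> -58 6
PUSH 3   -> -58 6 3
ADD      -> -58 9
GT       -> 0
POP      -> (empty)
PUSH 11  -> 11
PUSH 4   -> 11 4
POP      -> 11
STORE 0  -> (empty)
LOAD 0   -> 11
STORE 1  -> (empty)
PUSH -3  -> -3
DUP      -> -3 -3
OVER     -> -3 -3 -3
ROT      -> -3 -3 -3
SWAP     -> -3 -3 -3
DIV      -> -3 1
OVER     -> -3 1 -3
ADD      -> -3 -2
LOAD 0   -> -3 -2 11
MUL      -> -3 -22
DUP      -> -3 -22 -22
LT       -> -3 0
ADD      -> -3
STORE 0  -> (empty)
LOAD 0   -> -3
DUP      -> -3 -3
DIV      -> 1
DUP      -> 1 1
ADD      -> 2
PUSH -2  -> 2 -2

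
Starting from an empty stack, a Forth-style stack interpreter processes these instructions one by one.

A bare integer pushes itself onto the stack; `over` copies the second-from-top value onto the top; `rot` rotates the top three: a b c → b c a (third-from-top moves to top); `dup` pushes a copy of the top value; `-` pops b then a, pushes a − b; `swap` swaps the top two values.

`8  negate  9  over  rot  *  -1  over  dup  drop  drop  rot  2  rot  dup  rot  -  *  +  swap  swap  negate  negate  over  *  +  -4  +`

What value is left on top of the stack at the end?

828

8      → [8]
negate → [-8]
9      → [-8, 9]
over   → [-8, 9, -8]
rot    → [9, -8, -8]
*      → [9, 64]
-1     → [9, 64, -1]
over   → [9, 64, -1, 64]
dup    → [9, 64, -1, 64, 64]
drop   → [9, 64, -1, 64]
drop   → [9, 64, -1]
rot    → [64, -1, 9]
2      → [64, -1, 9, 2]
rot    → [64, 9, 2, -1]
dup    → [64, 9, 2, -1, -1]
rot    → [64, 9, -1, -1, 2]
-      → [64, 9, -1, -3]
*      → [64, 9, 3]
+      → [64, 12]
swap   → [12, 64]
swap   → [64, 12]
negate → [64, -12]
negate → [64, 12]
over   → [64, 12, 64]
*      → [64, 768]
+      → [832]
-4     → [832, -4]
+      → [828]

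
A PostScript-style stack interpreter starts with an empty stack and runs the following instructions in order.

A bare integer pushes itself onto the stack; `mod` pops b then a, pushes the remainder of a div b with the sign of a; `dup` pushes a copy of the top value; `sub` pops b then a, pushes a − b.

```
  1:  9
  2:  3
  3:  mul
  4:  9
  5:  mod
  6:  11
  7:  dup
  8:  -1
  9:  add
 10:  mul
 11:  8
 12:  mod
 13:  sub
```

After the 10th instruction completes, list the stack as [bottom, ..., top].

[0, 110]

9    9
3    9 3
mul  27
9    27 9
mod  0
11   0 11
dup  0 11 11
-1   0 11 11 -1
add  0 11 10
mul  0 110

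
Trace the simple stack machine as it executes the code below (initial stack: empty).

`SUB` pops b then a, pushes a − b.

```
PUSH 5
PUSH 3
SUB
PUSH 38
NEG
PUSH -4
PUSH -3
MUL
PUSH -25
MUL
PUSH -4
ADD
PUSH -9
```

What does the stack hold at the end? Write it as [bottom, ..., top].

PUSH 5   → 5
PUSH 3   → 5 3
SUB      → 2
PUSH 38  → 2 38
NEG      → 2 -38
PUSH -4  → 2 -38 -4
PUSH -3  → 2 -38 -4 -3
MUL      → 2 -38 12
PUSH -25 → 2 -38 12 -25
MUL      → 2 -38 -300
PUSH -4  → 2 -38 -300 -4
ADD      → 2 -38 -304
PUSH -9  → 2 -38 -304 -9

[2, -38, -304, -9]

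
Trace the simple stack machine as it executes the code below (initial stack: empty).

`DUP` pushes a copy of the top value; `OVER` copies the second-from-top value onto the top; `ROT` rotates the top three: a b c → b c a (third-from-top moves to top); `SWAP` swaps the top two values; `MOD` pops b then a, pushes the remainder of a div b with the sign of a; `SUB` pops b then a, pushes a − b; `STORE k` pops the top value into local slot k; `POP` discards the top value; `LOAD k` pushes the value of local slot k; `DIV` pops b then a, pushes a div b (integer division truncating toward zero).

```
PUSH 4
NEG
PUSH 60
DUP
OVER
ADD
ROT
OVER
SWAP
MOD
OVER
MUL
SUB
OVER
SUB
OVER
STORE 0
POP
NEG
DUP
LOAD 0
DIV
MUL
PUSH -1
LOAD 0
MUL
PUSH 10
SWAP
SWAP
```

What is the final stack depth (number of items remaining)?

PUSH 4  → [4]
NEG     → [-4]
PUSH 60 → [-4, 60]
DUP     → [-4, 60, 60]
OVER    → [-4, 60, 60, 60]
ADD     → [-4, 60, 120]
ROT     → [60, 120, -4]
OVER    → [60, 120, -4, 120]
SWAP    → [60, 120, 120, -4]
MOD     → [60, 120, 0]
OVER    → [60, 120, 0, 120]
MUL     → [60, 120, 0]
SUB     → [60, 120]
OVER    → [60, 120, 60]
SUB     → [60, 60]
OVER    → [60, 60, 60]
STORE 0 → [60, 60]
POP     → [60]
NEG     → [-60]
DUP     → [-60, -60]
LOAD 0  → [-60, -60, 60]
DIV     → [-60, -1]
MUL     → [60]
PUSH -1 → [60, -1]
LOAD 0  → [60, -1, 60]
MUL     → [60, -60]
PUSH 10 → [60, -60, 10]
SWAP    → [60, 10, -60]
SWAP    → [60, -60, 10]

3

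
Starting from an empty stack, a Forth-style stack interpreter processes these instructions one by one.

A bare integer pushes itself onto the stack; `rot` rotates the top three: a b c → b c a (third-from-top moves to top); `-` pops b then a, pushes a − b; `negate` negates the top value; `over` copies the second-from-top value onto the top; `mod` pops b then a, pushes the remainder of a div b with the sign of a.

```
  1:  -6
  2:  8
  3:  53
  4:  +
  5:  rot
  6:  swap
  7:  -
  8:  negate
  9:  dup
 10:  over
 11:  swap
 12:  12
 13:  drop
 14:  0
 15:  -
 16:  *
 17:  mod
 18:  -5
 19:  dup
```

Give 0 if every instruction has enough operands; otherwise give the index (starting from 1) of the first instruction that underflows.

5

-6  -6
8   -6 8
53  -6 8 53
+   -6 61
rot  — needs 3 operands, stack has 2 → underflow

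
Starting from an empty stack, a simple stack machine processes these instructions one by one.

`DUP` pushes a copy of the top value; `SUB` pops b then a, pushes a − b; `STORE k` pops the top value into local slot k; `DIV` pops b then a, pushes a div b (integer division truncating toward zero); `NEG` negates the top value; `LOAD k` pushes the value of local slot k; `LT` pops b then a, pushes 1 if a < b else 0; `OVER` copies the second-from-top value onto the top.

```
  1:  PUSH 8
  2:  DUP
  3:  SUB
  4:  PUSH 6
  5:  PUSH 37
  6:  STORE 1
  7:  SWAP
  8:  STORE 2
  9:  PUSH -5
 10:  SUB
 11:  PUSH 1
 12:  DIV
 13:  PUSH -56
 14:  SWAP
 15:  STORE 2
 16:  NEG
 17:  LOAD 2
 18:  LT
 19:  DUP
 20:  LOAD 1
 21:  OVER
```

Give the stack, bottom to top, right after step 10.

PUSH 8  → [8]
DUP     → [8, 8]
SUB     → [0]
PUSH 6  → [0, 6]
PUSH 37 → [0, 6, 37]
STORE 1 → [0, 6]
SWAP    → [6, 0]
STORE 2 → [6]
PUSH -5 → [6, -5]
SUB     → [11]

[11]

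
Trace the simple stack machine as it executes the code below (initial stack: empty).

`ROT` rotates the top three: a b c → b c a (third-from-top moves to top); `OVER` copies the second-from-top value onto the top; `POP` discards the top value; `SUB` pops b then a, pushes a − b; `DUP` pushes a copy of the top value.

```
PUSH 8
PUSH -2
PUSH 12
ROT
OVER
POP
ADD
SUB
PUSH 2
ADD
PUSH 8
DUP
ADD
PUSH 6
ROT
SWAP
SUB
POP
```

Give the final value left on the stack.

16

PUSH 8  : 8
PUSH -2 : 8 -2
PUSH 12 : 8 -2 12
ROT     : -2 12 8
OVER    : -2 12 8 12
POP     : -2 12 8
ADD     : -2 20
SUB     : -22
PUSH 2  : -22 2
ADD     : -20
PUSH 8  : -20 8
DUP     : -20 8 8
ADD     : -20 16
PUSH 6  : -20 16 6
ROT     : 16 6 -20
SWAP    : 16 -20 6
SUB     : 16 -26
POP     : 16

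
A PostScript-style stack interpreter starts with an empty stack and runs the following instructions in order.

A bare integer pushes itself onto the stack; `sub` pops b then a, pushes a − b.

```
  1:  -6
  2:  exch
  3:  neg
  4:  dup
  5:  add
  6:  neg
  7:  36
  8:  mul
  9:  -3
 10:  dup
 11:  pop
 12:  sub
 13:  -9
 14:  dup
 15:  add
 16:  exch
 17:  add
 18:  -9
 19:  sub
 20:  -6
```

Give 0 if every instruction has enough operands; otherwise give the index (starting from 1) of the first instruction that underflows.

2

-6 → [-6]
exch  — needs 2 operands, stack has 1 → underflow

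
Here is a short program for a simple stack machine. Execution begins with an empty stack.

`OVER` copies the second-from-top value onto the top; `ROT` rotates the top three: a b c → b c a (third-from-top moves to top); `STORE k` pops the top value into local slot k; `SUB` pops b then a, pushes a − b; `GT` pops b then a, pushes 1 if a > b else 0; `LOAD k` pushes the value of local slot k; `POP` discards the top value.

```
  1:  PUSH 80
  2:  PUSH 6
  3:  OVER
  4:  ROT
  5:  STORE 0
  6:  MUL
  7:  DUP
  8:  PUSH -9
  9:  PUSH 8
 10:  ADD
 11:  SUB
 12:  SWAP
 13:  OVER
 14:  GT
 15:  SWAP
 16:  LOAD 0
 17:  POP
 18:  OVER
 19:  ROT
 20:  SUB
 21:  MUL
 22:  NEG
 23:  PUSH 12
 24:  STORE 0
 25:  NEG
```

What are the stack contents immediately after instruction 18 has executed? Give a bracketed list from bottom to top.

PUSH 80  80
PUSH 6   80 6
OVER     80 6 80
ROT      6 80 80
STORE 0  6 80
MUL      480
DUP      480 480
PUSH -9  480 480 -9
PUSH 8   480 480 -9 8
ADD      480 480 -1
SUB      480 481
SWAP     481 480
OVER     481 480 481
GT       481 0
SWAP     0 481
LOAD 0   0 481 80
POP      0 481
OVER     0 481 0

[0, 481, 0]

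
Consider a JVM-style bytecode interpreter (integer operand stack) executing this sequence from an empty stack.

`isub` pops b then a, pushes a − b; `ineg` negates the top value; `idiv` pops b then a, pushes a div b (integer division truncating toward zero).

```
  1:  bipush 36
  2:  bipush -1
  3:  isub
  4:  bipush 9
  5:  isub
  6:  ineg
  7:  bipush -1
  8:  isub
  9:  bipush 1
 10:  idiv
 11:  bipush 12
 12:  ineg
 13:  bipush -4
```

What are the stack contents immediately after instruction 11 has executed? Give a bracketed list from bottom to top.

bipush 36  [36]
bipush -1  [36, -1]
isub       [37]
bipush 9   [37, 9]
isub       [28]
ineg       [-28]
bipush -1  [-28, -1]
isub       [-27]
bipush 1   [-27, 1]
idiv       [-27]
bipush 12  [-27, 12]

[-27, 12]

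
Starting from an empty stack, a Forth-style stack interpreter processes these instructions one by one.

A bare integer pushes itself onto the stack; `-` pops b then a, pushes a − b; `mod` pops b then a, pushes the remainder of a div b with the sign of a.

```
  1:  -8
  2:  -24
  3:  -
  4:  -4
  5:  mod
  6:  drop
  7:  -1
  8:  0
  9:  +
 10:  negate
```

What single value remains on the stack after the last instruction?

-8     -> -8
-24    -> -8 -24
-      -> 16
-4     -> 16 -4
mod    -> 0
drop   -> (empty)
-1     -> -1
0      -> -1 0
+      -> -1
negate -> 1

1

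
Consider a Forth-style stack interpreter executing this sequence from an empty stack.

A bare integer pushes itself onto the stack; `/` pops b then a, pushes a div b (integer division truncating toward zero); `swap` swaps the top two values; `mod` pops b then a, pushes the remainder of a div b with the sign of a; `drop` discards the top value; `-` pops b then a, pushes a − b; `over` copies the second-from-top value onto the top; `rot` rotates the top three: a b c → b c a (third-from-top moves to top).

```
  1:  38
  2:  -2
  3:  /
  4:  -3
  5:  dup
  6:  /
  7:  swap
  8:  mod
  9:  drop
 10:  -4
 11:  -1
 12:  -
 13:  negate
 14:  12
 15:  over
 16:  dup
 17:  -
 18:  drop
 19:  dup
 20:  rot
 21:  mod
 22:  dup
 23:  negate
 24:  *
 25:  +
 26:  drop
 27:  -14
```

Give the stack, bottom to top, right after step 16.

38      [38]
-2      [38, -2]
/       [-19]
-3      [-19, -3]
dup     [-19, -3, -3]
/       [-19, 1]
swap    [1, -19]
mod     [1]
drop    []
-4      [-4]
-1      [-4, -1]
-       [-3]
negate  [3]
12      [3, 12]
over    [3, 12, 3]
dup     [3, 12, 3, 3]

[3, 12, 3, 3]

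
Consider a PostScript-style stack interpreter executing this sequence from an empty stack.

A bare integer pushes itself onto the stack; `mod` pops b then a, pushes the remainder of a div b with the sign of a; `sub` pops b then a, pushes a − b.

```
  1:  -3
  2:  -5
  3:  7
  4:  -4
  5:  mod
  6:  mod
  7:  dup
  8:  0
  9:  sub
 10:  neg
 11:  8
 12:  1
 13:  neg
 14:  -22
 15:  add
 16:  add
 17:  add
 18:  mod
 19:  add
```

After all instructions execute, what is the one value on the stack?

-3  : -3
-5  : -3 -5
7   : -3 -5 7
-4  : -3 -5 7 -4
mod : -3 -5 3
mod : -3 -2
dup : -3 -2 -2
0   : -3 -2 -2 0
sub : -3 -2 -2
neg : -3 -2 2
8   : -3 -2 2 8
1   : -3 -2 2 8 1
neg : -3 -2 2 8 -1
-22 : -3 -2 2 8 -1 -22
add : -3 -2 2 8 -23
add : -3 -2 2 -15
add : -3 -2 -13
mod : -3 -2
add : -5

-5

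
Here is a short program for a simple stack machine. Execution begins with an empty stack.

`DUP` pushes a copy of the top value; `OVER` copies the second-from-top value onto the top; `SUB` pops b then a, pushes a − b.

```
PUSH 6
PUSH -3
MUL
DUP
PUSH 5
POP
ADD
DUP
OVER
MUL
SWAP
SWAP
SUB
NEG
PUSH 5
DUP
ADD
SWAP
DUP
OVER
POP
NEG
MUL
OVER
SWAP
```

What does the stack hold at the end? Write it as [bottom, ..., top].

[10, 10, -1774224]

PUSH 6  -> [6]
PUSH -3 -> [6, -3]
MUL     -> [-18]
DUP     -> [-18, -18]
PUSH 5  -> [-18, -18, 5]
POP     -> [-18, -18]
ADD     -> [-36]
DUP     -> [-36, -36]
OVER    -> [-36, -36, -36]
MUL     -> [-36, 1296]
SWAP    -> [1296, -36]
SWAP    -> [-36, 1296]
SUB     -> [-1332]
NEG     -> [1332]
PUSH 5  -> [1332, 5]
DUP     -> [1332, 5, 5]
ADD     -> [1332, 10]
SWAP    -> [10, 1332]
DUP     -> [10, 1332, 1332]
OVER    -> [10, 1332, 1332, 1332]
POP     -> [10, 1332, 1332]
NEG     -> [10, 1332, -1332]
MUL     -> [10, -1774224]
OVER    -> [10, -1774224, 10]
SWAP    -> [10, 10, -1774224]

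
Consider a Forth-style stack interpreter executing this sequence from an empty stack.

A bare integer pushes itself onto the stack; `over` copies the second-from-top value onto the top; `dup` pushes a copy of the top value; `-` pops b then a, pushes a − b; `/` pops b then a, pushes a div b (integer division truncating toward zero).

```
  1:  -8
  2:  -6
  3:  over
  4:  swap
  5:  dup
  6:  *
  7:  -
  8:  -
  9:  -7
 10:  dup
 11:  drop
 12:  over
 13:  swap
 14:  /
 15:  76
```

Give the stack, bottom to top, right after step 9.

[36, -7]

-8   → [-8]
-6   → [-8, -6]
over → [-8, -6, -8]
swap → [-8, -8, -6]
dup  → [-8, -8, -6, -6]
*    → [-8, -8, 36]
-    → [-8, -44]
-    → [36]
-7   → [36, -7]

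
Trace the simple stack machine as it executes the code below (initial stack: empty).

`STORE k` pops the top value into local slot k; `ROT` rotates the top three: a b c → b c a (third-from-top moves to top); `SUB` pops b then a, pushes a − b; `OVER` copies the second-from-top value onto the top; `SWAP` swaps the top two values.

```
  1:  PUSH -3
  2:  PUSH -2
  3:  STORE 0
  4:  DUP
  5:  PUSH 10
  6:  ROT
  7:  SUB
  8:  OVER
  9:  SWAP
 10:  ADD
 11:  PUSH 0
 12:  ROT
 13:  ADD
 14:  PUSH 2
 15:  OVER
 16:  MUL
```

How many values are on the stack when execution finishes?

PUSH -3 : -3
PUSH -2 : -3 -2
STORE 0 : -3
DUP     : -3 -3
PUSH 10 : -3 -3 10
ROT     : -3 10 -3
SUB     : -3 13
OVER    : -3 13 -3
SWAP    : -3 -3 13
ADD     : -3 10
PUSH 0  : -3 10 0
ROT     : 10 0 -3
ADD     : 10 -3
PUSH 2  : 10 -3 2
OVER    : 10 -3 2 -3
MUL     : 10 -3 -6

3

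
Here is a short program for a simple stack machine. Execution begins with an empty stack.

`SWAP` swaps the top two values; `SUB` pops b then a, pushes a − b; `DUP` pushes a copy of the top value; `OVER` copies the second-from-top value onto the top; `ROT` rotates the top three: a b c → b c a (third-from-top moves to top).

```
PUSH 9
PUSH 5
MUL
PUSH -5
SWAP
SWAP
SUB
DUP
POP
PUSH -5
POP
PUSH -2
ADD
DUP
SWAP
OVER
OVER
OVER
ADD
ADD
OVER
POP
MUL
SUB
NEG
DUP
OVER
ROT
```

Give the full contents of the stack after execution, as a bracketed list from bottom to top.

[6864, 6864, 6864]

PUSH 9  → [9]
PUSH 5  → [9, 5]
MUL     → [45]
PUSH -5 → [45, -5]
SWAP    → [-5, 45]
SWAP    → [45, -5]
SUB     → [50]
DUP     → [50, 50]
POP     → [50]
PUSH -5 → [50, -5]
POP     → [50]
PUSH -2 → [50, -2]
ADD     → [48]
DUP     → [48, 48]
SWAP    → [48, 48]
OVER    → [48, 48, 48]
OVER    → [48, 48, 48, 48]
OVER    → [48, 48, 48, 48, 48]
ADD     → [48, 48, 48, 96]
ADD     → [48, 48, 144]
OVER    → [48, 48, 144, 48]
POP     → [48, 48, 144]
MUL     → [48, 6912]
SUB     → [-6864]
NEG     → [6864]
DUP     → [6864, 6864]
OVER    → [6864, 6864, 6864]
ROT     → [6864, 6864, 6864]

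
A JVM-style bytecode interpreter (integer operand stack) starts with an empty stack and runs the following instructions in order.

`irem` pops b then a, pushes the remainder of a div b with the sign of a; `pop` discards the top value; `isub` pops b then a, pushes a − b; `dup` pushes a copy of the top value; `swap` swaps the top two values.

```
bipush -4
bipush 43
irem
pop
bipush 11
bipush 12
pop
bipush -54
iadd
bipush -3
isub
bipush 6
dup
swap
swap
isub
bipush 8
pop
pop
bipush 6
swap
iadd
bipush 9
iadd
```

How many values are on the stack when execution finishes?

1

bipush -4  : [-4]
bipush 43  : [-4, 43]
irem       : [-4]
pop        : []
bipush 11  : [11]
bipush 12  : [11, 12]
pop        : [11]
bipush -54 : [11, -54]
iadd       : [-43]
bipush -3  : [-43, -3]
isub       : [-40]
bipush 6   : [-40, 6]
dup        : [-40, 6, 6]
swap       : [-40, 6, 6]
swap       : [-40, 6, 6]
isub       : [-40, 0]
bipush 8   : [-40, 0, 8]
pop        : [-40, 0]
pop        : [-40]
bipush 6   : [-40, 6]
swap       : [6, -40]
iadd       : [-34]
bipush 9   : [-34, 9]
iadd       : [-25]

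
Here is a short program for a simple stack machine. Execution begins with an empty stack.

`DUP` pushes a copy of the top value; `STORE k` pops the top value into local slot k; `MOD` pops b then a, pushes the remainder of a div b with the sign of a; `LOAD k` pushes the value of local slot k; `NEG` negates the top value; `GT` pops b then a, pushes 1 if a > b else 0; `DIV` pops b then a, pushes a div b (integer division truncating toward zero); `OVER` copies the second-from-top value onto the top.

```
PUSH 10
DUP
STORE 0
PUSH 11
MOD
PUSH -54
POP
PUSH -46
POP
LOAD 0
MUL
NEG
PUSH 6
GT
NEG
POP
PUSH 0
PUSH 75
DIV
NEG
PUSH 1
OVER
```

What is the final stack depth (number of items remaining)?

3

PUSH 10  -> [10]
DUP      -> [10, 10]
STORE 0  -> [10]
PUSH 11  -> [10, 11]
MOD      -> [10]
PUSH -54 -> [10, -54]
POP      -> [10]
PUSH -46 -> [10, -46]
POP      -> [10]
LOAD 0   -> [10, 10]
MUL      -> [100]
NEG      -> [-100]
PUSH 6   -> [-100, 6]
GT       -> [0]
NEG      -> [0]
POP      -> []
PUSH 0   -> [0]
PUSH 75  -> [0, 75]
DIV      -> [0]
NEG      -> [0]
PUSH 1   -> [0, 1]
OVER     -> [0, 1, 0]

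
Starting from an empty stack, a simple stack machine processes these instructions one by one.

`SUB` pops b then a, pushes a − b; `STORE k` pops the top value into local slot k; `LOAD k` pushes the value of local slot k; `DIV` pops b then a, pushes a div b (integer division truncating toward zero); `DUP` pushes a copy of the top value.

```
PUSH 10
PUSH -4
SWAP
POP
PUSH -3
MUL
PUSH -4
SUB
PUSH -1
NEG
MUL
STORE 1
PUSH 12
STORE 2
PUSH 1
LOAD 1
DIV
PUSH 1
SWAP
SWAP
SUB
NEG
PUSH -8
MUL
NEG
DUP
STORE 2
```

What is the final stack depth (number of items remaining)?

1

PUSH 10 → [10]
PUSH -4 → [10, -4]
SWAP    → [-4, 10]
POP     → [-4]
PUSH -3 → [-4, -3]
MUL     → [12]
PUSH -4 → [12, -4]
SUB     → [16]
PUSH -1 → [16, -1]
NEG     → [16, 1]
MUL     → [16]
STORE 1 → []
PUSH 12 → [12]
STORE 2 → []
PUSH 1  → [1]
LOAD 1  → [1, 16]
DIV     → [0]
PUSH 1  → [0, 1]
SWAP    → [1, 0]
SWAP    → [0, 1]
SUB     → [-1]
NEG     → [1]
PUSH -8 → [1, -8]
MUL     → [-8]
NEG     → [8]
DUP     → [8, 8]
STORE 2 → [8]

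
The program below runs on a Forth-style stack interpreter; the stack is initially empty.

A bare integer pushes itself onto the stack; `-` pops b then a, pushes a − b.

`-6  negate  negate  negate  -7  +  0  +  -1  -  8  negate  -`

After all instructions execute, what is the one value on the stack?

8

-6     : [-6]
negate : [6]
negate : [-6]
negate : [6]
-7     : [6, -7]
+      : [-1]
0      : [-1, 0]
+      : [-1]
-1     : [-1, -1]
-      : [0]
8      : [0, 8]
negate : [0, -8]
-      : [8]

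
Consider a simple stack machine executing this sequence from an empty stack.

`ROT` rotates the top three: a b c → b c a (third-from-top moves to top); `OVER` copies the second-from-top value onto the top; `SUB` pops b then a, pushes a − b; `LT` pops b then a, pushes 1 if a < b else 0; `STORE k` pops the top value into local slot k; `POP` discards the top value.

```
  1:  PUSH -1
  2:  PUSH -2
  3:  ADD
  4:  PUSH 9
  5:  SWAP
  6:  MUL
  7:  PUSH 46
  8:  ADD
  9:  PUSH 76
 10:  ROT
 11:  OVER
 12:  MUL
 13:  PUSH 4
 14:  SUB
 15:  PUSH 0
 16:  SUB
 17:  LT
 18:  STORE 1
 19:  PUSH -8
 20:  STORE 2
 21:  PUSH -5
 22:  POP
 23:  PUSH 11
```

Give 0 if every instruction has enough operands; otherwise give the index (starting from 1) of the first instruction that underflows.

PUSH -1 → [-1]
PUSH -2 → [-1, -2]
ADD     → [-3]
PUSH 9  → [-3, 9]
SWAP    → [9, -3]
MUL     → [-27]
PUSH 46 → [-27, 46]
ADD     → [19]
PUSH 76 → [19, 76]
ROT  — needs 3 operands, stack has 2 → underflow

10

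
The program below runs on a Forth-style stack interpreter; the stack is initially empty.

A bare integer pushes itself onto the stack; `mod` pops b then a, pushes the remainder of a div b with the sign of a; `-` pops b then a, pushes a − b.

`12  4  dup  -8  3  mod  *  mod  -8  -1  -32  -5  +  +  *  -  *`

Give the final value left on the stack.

12  -> [12]
4   -> [12, 4]
dup -> [12, 4, 4]
-8  -> [12, 4, 4, -8]
3   -> [12, 4, 4, -8, 3]
mod -> [12, 4, 4, -2]
*   -> [12, 4, -8]
mod -> [12, 4]
-8  -> [12, 4, -8]
-1  -> [12, 4, -8, -1]
-32 -> [12, 4, -8, -1, -32]
-5  -> [12, 4, -8, -1, -32, -5]
+   -> [12, 4, -8, -1, -37]
+   -> [12, 4, -8, -38]
*   -> [12, 4, 304]
-   -> [12, -300]
*   -> [-3600]

-3600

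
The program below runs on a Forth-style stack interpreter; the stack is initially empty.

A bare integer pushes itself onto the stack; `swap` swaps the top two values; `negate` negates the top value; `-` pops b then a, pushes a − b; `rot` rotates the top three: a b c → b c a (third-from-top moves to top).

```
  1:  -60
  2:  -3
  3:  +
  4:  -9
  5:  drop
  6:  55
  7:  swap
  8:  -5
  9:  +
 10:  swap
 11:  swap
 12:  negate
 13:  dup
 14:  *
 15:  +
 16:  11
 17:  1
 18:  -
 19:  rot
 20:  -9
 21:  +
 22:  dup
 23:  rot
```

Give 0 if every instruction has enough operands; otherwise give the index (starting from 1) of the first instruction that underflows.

19

-60    -> -60
-3     -> -60 -3
+      -> -63
-9     -> -63 -9
drop   -> -63
55     -> -63 55
swap   -> 55 -63
-5     -> 55 -63 -5
+      -> 55 -68
swap   -> -68 55
swap   -> 55 -68
negate -> 55 68
dup    -> 55 68 68
*      -> 55 4624
+      -> 4679
11     -> 4679 11
1      -> 4679 11 1
-      -> 4679 10
rot  — needs 3 operands, stack has 2 → underflow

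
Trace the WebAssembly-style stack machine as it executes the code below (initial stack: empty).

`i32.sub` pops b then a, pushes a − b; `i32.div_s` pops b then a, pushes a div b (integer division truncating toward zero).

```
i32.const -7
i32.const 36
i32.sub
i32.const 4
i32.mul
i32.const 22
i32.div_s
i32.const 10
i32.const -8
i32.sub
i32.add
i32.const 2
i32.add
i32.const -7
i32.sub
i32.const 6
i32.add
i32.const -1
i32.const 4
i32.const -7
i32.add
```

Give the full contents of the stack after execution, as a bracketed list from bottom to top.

i32.const -7 : -7
i32.const 36 : -7 36
i32.sub      : -43
i32.const 4  : -43 4
i32.mul      : -172
i32.const 22 : -172 22
i32.div_s    : -7
i32.const 10 : -7 10
i32.const -8 : -7 10 -8
i32.sub      : -7 18
i32.add      : 11
i32.const 2  : 11 2
i32.add      : 13
i32.const -7 : 13 -7
i32.sub      : 20
i32.const 6  : 20 6
i32.add      : 26
i32.const -1 : 26 -1
i32.const 4  : 26 -1 4
i32.const -7 : 26 -1 4 -7
i32.add      : 26 -1 -3

[26, -1, -3]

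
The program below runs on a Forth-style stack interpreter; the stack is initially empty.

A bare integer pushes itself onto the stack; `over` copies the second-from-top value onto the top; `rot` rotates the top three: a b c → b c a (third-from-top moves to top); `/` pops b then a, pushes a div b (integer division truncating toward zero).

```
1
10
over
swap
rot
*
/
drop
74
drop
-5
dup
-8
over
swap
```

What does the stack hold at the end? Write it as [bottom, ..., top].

[-5, -5, -5, -8]

1    → [1]
10   → [1, 10]
over → [1, 10, 1]
swap → [1, 1, 10]
rot  → [1, 10, 1]
*    → [1, 10]
/    → [0]
drop → []
74   → [74]
drop → []
-5   → [-5]
dup  → [-5, -5]
-8   → [-5, -5, -8]
over → [-5, -5, -8, -5]
swap → [-5, -5, -5, -8]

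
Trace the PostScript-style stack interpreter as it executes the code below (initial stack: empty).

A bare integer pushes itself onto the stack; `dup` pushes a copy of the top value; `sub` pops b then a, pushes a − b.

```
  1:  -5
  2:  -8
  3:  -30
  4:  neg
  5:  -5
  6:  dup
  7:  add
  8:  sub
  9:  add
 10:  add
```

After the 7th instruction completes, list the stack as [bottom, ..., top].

[-5, -8, 30, -10]

-5   [-5]
-8   [-5, -8]
-30  [-5, -8, -30]
neg  [-5, -8, 30]
-5   [-5, -8, 30, -5]
dup  [-5, -8, 30, -5, -5]
add  [-5, -8, 30, -10]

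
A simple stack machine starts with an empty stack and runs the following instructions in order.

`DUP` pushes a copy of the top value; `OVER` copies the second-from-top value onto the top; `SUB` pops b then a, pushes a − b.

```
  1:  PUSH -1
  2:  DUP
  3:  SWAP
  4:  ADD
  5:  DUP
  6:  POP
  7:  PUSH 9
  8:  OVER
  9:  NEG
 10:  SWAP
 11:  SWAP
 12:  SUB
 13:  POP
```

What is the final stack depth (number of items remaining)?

1

PUSH -1 -> [-1]
DUP     -> [-1, -1]
SWAP    -> [-1, -1]
ADD     -> [-2]
DUP     -> [-2, -2]
POP     -> [-2]
PUSH 9  -> [-2, 9]
OVER    -> [-2, 9, -2]
NEG     -> [-2, 9, 2]
SWAP    -> [-2, 2, 9]
SWAP    -> [-2, 9, 2]
SUB     -> [-2, 7]
POP     -> [-2]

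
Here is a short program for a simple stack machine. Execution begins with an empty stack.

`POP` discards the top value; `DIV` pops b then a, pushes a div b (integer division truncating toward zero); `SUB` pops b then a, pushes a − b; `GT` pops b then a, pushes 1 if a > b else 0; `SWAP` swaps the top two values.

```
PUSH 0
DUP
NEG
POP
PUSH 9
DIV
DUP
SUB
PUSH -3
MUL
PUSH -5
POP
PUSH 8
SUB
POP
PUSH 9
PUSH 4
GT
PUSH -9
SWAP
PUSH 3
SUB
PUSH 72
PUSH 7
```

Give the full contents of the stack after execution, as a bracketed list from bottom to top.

PUSH 0  : 0
DUP     : 0 0
NEG     : 0 0
POP     : 0
PUSH 9  : 0 9
DIV     : 0
DUP     : 0 0
SUB     : 0
PUSH -3 : 0 -3
MUL     : 0
PUSH -5 : 0 -5
POP     : 0
PUSH 8  : 0 8
SUB     : -8
POP     : (empty)
PUSH 9  : 9
PUSH 4  : 9 4
GT      : 1
PUSH -9 : 1 -9
SWAP    : -9 1
PUSH 3  : -9 1 3
SUB     : -9 -2
PUSH 72 : -9 -2 72
PUSH 7  : -9 -2 72 7

[-9, -2, 72, 7]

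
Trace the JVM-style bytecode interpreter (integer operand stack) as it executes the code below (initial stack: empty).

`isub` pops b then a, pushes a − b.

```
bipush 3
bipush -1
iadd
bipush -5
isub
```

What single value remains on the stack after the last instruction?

bipush 3  → 3
bipush -1 → 3 -1
iadd      → 2
bipush -5 → 2 -5
isub      → 7

7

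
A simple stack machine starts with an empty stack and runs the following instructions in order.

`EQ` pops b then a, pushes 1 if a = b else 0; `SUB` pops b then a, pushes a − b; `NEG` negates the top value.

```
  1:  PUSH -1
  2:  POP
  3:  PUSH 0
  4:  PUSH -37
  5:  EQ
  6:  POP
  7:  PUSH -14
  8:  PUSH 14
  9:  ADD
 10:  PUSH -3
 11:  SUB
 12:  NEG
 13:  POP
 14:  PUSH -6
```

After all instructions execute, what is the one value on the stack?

PUSH -1  : -1
POP      : (empty)
PUSH 0   : 0
PUSH -37 : 0 -37
EQ       : 0
POP      : (empty)
PUSH -14 : -14
PUSH 14  : -14 14
ADD      : 0
PUSH -3  : 0 -3
SUB      : 3
NEG      : -3
POP      : (empty)
PUSH -6  : -6

-6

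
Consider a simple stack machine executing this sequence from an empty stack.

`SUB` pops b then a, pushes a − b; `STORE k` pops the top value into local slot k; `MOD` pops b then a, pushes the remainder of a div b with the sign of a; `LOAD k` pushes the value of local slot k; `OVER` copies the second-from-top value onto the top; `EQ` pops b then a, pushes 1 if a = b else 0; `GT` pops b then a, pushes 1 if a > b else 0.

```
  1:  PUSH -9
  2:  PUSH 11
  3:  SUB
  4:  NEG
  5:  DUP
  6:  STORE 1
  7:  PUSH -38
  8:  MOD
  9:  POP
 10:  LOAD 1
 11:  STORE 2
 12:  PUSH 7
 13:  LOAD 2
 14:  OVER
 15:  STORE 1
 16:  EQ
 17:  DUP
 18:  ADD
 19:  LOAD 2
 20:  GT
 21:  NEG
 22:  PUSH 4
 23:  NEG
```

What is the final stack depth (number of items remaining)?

PUSH -9   -9
PUSH 11   -9 11
SUB       -20
NEG       20
DUP       20 20
STORE 1   20
PUSH -38  20 -38
MOD       20
POP       (empty)
LOAD 1    20
STORE 2   (empty)
PUSH 7    7
LOAD 2    7 20
OVER      7 20 7
STORE 1   7 20
EQ        0
DUP       0 0
ADD       0
LOAD 2    0 20
GT        0
NEG       0
PUSH 4    0 4
NEG       0 -4

2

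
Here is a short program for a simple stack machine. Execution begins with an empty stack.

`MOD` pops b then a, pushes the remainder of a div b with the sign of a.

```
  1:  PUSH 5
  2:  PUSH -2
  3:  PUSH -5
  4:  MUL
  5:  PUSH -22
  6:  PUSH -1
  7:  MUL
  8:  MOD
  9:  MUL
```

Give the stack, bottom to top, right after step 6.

PUSH 5   → [5]
PUSH -2  → [5, -2]
PUSH -5  → [5, -2, -5]
MUL      → [5, 10]
PUSH -22 → [5, 10, -22]
PUSH -1  → [5, 10, -22, -1]

[5, 10, -22, -1]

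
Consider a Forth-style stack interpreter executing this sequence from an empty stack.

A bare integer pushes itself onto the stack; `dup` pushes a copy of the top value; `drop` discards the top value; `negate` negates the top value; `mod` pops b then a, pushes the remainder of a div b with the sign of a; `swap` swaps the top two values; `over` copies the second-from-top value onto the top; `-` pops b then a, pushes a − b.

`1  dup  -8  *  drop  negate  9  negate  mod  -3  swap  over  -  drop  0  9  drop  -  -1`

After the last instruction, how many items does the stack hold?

2

1      → 1
dup    → 1 1
-8     → 1 1 -8
*      → 1 -8
drop   → 1
negate → -1
9      → -1 9
negate → -1 -9
mod    → -1
-3     → -1 -3
swap   → -3 -1
over   → -3 -1 -3
-      → -3 2
drop   → -3
0      → -3 0
9      → -3 0 9
drop   → -3 0
-      → -3
-1     → -3 -1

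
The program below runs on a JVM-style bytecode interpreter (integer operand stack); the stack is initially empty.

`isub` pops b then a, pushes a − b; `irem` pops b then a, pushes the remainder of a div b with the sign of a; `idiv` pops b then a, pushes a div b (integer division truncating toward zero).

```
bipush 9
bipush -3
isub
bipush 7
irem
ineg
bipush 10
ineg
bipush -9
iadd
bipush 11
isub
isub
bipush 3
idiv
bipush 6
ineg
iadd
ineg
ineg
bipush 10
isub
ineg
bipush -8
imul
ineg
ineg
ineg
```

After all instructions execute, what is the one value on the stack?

64

bipush 9  → 9
bipush -3 → 9 -3
isub      → 12
bipush 7  → 12 7
irem      → 5
ineg      → -5
bipush 10 → -5 10
ineg      → -5 -10
bipush -9 → -5 -10 -9
iadd      → -5 -19
bipush 11 → -5 -19 11
isub      → -5 -30
isub      → 25
bipush 3  → 25 3
idiv      → 8
bipush 6  → 8 6
ineg      → 8 -6
iadd      → 2
ineg      → -2
ineg      → 2
bipush 10 → 2 10
isub      → -8
ineg      → 8
bipush -8 → 8 -8
imul      → -64
ineg      → 64
ineg      → -64
ineg      → 64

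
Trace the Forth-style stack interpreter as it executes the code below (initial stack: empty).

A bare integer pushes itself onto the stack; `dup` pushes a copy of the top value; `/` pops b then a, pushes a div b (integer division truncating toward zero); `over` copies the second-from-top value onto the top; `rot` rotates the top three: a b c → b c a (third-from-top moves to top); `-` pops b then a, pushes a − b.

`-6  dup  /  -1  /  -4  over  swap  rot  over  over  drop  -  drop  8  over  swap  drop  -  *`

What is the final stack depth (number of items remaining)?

1

-6    -6
dup   -6 -6
/     1
-1    1 -1
/     -1
-4    -1 -4
over  -1 -4 -1
swap  -1 -1 -4
rot   -1 -4 -1
over  -1 -4 -1 -4
over  -1 -4 -1 -4 -1
drop  -1 -4 -1 -4
-     -1 -4 3
drop  -1 -4
8     -1 -4 8
over  -1 -4 8 -4
swap  -1 -4 -4 8
drop  -1 -4 -4
-     -1 0
*     0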